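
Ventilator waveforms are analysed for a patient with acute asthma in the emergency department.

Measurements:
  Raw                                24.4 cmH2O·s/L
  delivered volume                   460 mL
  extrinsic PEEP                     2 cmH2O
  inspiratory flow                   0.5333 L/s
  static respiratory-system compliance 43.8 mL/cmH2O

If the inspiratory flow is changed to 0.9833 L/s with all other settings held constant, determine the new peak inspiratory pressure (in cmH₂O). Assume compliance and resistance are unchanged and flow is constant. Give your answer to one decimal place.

PIP = Vt/C + R·V̇ + PEEP (constant-flow equation of motion).
Only the resistive term changes: ΔPIP = R × ΔV̇ = 24.4 × (0.9833 − 0.5333) = 24.4 × 0.45 = 10.98 cmH2O.
Original PIP = 460/43.8 + 24.4×0.5333 + 2 = 25.515 cmH2O; new PIP = 25.515 + (10.98) = 36.495 cmH2O.

36.5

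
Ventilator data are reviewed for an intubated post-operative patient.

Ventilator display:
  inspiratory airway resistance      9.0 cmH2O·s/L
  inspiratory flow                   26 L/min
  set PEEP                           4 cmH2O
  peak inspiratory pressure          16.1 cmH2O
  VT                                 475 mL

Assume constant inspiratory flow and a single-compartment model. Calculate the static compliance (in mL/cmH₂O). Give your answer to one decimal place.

57.9

Flow: 26 L/min ÷ 60 = 0.4333 L/s.
Equation of motion (constant flow): PIP = Vt/C + R·V̇ + PEEP.
Vt/C = PIP − R·V̇ − PEEP = 16.1 − 9.0×0.4333 − 4 = 16.1 − 3.9 − 4 = 8.2 cmH2O.
C = Vt / 8.2 = 475 / 8.2 = 57.927 mL/cmH2O.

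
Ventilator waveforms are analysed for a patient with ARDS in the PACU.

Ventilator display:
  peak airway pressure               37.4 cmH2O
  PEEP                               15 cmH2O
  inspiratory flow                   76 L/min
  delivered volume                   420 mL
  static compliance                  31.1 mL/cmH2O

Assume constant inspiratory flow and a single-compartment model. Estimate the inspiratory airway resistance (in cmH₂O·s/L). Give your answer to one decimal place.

Flow: 76 L/min ÷ 60 = 1.2667 L/s.
Equation of motion (constant flow): PIP = Vt/C + R·V̇ + PEEP.
R·V̇ = PIP − Vt/C − PEEP = 37.4 − 420/31.1 − 15 = 37.4 − 13.505 − 15 = 8.895 cmH2O.
R = 8.895 / 1.2667 = 7.022 cmH2O·s/L.

7.0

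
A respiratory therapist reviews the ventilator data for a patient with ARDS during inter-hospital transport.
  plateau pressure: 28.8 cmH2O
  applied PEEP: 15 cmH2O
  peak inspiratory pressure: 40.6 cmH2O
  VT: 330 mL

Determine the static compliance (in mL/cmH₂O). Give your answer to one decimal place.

23.9

Cstat = Vt / (Pplat − PEEP) = 330 / (28.8 − 15) = 330 / 13.8 = 23.913 mL/cmH2O.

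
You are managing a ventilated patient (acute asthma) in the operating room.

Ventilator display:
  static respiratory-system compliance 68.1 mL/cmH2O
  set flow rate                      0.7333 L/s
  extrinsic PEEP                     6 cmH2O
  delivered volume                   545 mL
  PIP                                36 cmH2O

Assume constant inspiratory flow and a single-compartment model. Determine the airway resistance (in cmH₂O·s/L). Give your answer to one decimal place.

Equation of motion (constant flow): PIP = Vt/C + R·V̇ + PEEP.
R·V̇ = PIP − Vt/C − PEEP = 36 − 545/68.1 − 6 = 36 − 8.003 − 6 = 21.997 cmH2O.
R = 21.997 / 0.7333 = 29.997 cmH2O·s/L.

30.0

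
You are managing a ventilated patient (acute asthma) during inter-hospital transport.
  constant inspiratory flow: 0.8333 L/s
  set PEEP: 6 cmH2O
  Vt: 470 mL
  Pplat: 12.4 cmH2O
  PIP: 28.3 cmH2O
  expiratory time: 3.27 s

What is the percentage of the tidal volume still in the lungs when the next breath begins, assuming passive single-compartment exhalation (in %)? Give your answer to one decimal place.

9.7

R = (PIP − Pplat)/V̇ = (28.3 − 12.4) / 0.8333 = 15.9/0.8333 = 19.081 cmH2O·s/L.
C = Vt/(Pplat − PEEP) = 470.0 / (12.4 − 6) = 470.0/6.4 = 73.438 mL/cmH2O.
τ = R × C = 19.081 × 0.07344 L/cmH2O = 1.401 s.
Fraction remaining at end-expiration = e^(−Te/τ) = e^(−3.27/1.401) = 0.0969 → 9.69%.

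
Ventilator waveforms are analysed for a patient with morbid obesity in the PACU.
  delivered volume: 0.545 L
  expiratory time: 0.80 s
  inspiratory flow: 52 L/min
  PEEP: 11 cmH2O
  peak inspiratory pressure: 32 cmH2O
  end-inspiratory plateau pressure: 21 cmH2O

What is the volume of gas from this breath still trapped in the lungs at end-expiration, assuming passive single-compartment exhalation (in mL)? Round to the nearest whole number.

171

Flow: 52 L/min ÷ 60 = 0.8667 L/s.
R = (PIP − Pplat)/V̇ = (32 − 21) / 0.8667 = 11.0/0.8667 = 12.692 cmH2O·s/L.
C = Vt/(Pplat − PEEP) = 545.0 / (21 − 11) = 545.0/10.0 = 54.5 mL/cmH2O.
τ = R × C = 12.692 × 0.0545 L/cmH2O = 0.6917 s.
Fraction remaining = e^(−Te/τ) = e^(−0.80/0.6917) = 0.3146.
Trapped volume = 545.0 × 0.3146 = 171.46 mL.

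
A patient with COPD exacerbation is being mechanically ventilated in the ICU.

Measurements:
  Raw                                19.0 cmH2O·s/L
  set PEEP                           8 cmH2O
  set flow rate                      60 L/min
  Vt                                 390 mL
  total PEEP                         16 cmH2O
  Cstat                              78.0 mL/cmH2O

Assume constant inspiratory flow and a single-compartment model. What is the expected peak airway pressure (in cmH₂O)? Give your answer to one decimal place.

Flow: 60 L/min ÷ 60 = 1 L/s.
Total PEEP = 16 cmH2O (set 8 + intrinsic 8); this is the baseline alveolar pressure.
Equation of motion (constant flow): PIP = Vt/C + R·V̇ + PEEP.
PIP = 390/78.0 + 19.0×1 + 16 = 5.0 + 19.0 + 16 = 40.0 cmH2O.

40.0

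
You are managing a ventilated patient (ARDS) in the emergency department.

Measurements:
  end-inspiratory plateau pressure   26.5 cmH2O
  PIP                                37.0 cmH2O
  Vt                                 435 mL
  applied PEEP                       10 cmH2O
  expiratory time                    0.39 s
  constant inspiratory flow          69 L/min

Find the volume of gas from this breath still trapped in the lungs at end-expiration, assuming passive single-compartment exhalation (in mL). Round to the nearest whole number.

Flow: 69 L/min ÷ 60 = 1.15 L/s.
R = (PIP − Pplat)/V̇ = (37.0 − 26.5) / 1.15 = 10.5/1.15 = 9.13 cmH2O·s/L.
C = Vt/(Pplat − PEEP) = 435.0 / (26.5 − 10) = 435.0/16.5 = 26.364 mL/cmH2O.
τ = R × C = 9.13 × 0.02636 L/cmH2O = 0.2407 s.
Fraction remaining = e^(−Te/τ) = e^(−0.39/0.2407) = 0.1978.
Trapped volume = 435.0 × 0.1978 = 86.043 mL.

86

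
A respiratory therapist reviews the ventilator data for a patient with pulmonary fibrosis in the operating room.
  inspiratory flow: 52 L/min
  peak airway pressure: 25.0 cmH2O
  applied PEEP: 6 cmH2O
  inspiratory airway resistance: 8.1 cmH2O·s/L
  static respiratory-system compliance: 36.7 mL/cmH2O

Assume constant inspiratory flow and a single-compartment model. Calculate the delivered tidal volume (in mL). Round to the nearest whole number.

Flow: 52 L/min ÷ 60 = 0.8667 L/s.
Equation of motion (constant flow): PIP = Vt/C + R·V̇ + PEEP.
Vt/C = PIP − R·V̇ − PEEP = 25.0 − 7.02 − 6 = 11.98 cmH2O.
Vt = C × 11.98 = 36.7 × 11.98 = 439.67 mL.

440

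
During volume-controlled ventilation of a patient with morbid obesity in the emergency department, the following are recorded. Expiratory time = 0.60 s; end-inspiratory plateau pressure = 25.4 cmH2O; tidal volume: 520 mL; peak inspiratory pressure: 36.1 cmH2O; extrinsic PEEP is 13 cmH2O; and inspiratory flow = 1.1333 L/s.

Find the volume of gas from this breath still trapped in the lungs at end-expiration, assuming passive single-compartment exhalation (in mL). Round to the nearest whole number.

R = (PIP − Pplat)/V̇ = (36.1 − 25.4) / 1.1333 = 10.7/1.1333 = 9.441 cmH2O·s/L.
C = Vt/(Pplat − PEEP) = 520.0 / (25.4 − 13) = 520.0/12.4 = 41.935 mL/cmH2O.
τ = R × C = 9.441 × 0.04194 L/cmH2O = 0.396 s.
Fraction remaining = e^(−Te/τ) = e^(−0.60/0.396) = 0.2198.
Trapped volume = 520.0 × 0.2198 = 114.3 mL.

114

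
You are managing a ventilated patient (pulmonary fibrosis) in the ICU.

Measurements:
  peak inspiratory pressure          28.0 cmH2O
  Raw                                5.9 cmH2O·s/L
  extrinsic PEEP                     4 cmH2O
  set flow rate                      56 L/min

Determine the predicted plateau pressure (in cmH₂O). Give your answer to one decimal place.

22.5

Flow: 56 L/min ÷ 60 = 0.9333 L/s.
Pplat = PIP − Raw × flow = 28.0 − 5.9 × 0.9333 = 28.0 − 5.506 = 22.494 cmH2O.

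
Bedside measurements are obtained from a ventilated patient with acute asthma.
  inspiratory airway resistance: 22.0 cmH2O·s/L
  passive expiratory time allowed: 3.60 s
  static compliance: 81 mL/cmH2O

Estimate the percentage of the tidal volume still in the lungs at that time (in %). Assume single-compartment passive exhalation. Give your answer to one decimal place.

τ = R × C = 22.0 × 81 mL/cmH2O = 22.0 × 0.081 L/cmH2O = 1.782 s.
Passive exhalation: V(t)/V₀ = e^(−t/τ) = e^(−3.60/1.782) = 0.1326.
Fraction remaining = 0.1326 → 13.26%.

13.3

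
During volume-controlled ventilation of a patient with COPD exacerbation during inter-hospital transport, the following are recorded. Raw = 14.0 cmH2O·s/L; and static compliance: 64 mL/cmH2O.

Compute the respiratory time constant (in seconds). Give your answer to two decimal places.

0.90

τ = R × C = 14.0 × 64 mL/cmH2O = 14.0 × 0.064 L/cmH2O = 0.896 s.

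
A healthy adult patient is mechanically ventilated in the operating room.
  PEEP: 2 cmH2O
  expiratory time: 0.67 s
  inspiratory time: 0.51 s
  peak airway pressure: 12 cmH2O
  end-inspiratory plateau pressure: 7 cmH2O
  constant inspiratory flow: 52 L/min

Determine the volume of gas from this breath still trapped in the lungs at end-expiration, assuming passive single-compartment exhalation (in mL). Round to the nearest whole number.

Flow: 52 L/min ÷ 60 = 0.8667 L/s.
Vt = flow × Ti = 0.8667 L/s × 0.51 s × 1000 mL/L = 442.02 mL.
R = (PIP − Pplat)/V̇ = (12 − 7) / 0.8667 = 5.0/0.8667 = 5.769 cmH2O·s/L.
C = Vt/(Pplat − PEEP) = 442.02 / (7 − 2) = 442.02/5.0 = 88.404 mL/cmH2O.
τ = R × C = 5.769 × 0.0884 L/cmH2O = 0.51 s.
Fraction remaining = e^(−Te/τ) = e^(−0.67/0.51) = 0.2688.
Trapped volume = 442.02 × 0.2688 = 118.81 mL.

119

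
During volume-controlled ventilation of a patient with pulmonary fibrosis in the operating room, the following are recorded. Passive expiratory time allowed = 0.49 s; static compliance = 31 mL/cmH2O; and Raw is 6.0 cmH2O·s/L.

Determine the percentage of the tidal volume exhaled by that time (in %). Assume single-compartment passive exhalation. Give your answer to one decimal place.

τ = R × C = 6.0 × 31 mL/cmH2O = 6.0 × 0.031 L/cmH2O = 0.186 s.
Passive exhalation: V(t)/V₀ = e^(−t/τ) = e^(−0.49/0.186) = 0.07176.
Fraction exhaled = 1 − 0.07176 = 0.9282 → 92.82%.

92.8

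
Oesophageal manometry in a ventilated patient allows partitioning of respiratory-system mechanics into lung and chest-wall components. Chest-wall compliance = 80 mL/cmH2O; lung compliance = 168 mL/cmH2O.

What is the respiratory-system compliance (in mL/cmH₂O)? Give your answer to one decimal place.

54.2

Lung and chest wall are elastances in series: 1/Crs = 1/CL + 1/Ccw.
1/Crs = 1/168 + 1/80 = 0.01845.
Crs = 54.201 mL/cmH2O.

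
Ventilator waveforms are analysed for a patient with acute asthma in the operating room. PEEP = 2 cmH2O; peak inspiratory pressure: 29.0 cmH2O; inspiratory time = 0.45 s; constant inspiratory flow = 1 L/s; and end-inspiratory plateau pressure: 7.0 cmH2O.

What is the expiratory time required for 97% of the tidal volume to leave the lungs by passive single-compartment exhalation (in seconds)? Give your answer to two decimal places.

Vt = flow × Ti = 1 L/s × 0.45 s × 1000 mL/L = 450.0 mL.
R = (PIP − Pplat)/V̇ = (29.0 − 7.0) / 1 = 22.0/1 = 22.0 cmH2O·s/L.
C = Vt/(Pplat − PEEP) = 450.0 / (7.0 − 2) = 450.0/5.0 = 90.0 mL/cmH2O.
τ = R × C = 22.0 × 0.09 L/cmH2O = 1.98 s.
t = −τ·ln(1 − 0.97) = −1.98·ln(0.03) = 6.943 s.

6.94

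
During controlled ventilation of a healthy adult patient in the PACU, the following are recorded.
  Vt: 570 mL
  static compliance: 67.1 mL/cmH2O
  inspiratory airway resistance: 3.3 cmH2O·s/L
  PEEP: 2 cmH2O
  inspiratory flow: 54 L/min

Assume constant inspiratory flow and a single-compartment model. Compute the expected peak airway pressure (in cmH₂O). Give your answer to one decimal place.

13.5

Flow: 54 L/min ÷ 60 = 0.9 L/s.
Equation of motion (constant flow): PIP = Vt/C + R·V̇ + PEEP.
PIP = 570/67.1 + 3.3×0.9 + 2 = 8.495 + 2.97 + 2 = 13.465 cmH2O.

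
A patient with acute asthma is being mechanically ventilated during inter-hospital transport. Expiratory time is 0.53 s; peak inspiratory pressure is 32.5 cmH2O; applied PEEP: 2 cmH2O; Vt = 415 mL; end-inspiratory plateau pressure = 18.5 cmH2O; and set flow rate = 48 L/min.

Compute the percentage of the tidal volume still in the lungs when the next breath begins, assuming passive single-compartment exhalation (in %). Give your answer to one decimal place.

30.0

Flow: 48 L/min ÷ 60 = 0.8 L/s.
R = (PIP − Pplat)/V̇ = (32.5 − 18.5) / 0.8 = 14.0/0.8 = 17.5 cmH2O·s/L.
C = Vt/(Pplat − PEEP) = 415.0 / (18.5 − 2) = 415.0/16.5 = 25.152 mL/cmH2O.
τ = R × C = 17.5 × 0.02515 L/cmH2O = 0.4401 s.
Fraction remaining at end-expiration = e^(−Te/τ) = e^(−0.53/0.4401) = 0.2999 → 29.99%.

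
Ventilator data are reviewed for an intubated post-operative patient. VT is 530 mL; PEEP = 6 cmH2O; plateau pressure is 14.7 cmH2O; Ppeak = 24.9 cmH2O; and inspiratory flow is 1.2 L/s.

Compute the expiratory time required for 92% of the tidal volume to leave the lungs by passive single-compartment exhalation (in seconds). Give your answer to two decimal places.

R = (PIP − Pplat)/V̇ = (24.9 − 14.7) / 1.2 = 10.2/1.2 = 8.5 cmH2O·s/L.
C = Vt/(Pplat − PEEP) = 530.0 / (14.7 − 6) = 530.0/8.7 = 60.92 mL/cmH2O.
τ = R × C = 8.5 × 0.06092 L/cmH2O = 0.5178 s.
t = −τ·ln(1 − 0.92) = −0.5178·ln(0.08) = 1.308 s.

1.31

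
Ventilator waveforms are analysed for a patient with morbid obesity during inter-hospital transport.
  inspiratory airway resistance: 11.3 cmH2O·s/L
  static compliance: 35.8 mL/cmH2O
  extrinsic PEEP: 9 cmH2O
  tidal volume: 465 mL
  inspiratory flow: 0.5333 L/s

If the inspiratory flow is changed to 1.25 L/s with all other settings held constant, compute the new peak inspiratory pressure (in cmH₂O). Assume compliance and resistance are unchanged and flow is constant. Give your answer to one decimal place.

36.1

PIP = Vt/C + R·V̇ + PEEP (constant-flow equation of motion).
Only the resistive term changes: ΔPIP = R × ΔV̇ = 11.3 × (1.25 − 0.5333) = 11.3 × 0.7167 = 8.099 cmH2O.
Original PIP = 465/35.8 + 11.3×0.5333 + 9 = 28.015 cmH2O; new PIP = 28.015 + (8.099) = 36.114 cmH2O.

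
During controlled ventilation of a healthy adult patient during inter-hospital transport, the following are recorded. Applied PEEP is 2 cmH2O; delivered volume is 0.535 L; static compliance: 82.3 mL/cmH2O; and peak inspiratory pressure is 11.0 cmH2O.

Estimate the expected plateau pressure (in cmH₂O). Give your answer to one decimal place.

8.5

Pplat = PEEP + Vt / Cstat = 2 + 535 / 82.3 = 2 + 6.501 = 8.501 cmH2O.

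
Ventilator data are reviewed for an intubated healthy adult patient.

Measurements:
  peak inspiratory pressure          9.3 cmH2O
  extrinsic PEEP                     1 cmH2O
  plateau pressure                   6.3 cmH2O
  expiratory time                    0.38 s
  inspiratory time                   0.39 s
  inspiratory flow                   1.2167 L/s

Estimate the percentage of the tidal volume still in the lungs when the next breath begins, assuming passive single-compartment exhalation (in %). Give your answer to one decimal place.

Vt = flow × Ti = 1.2167 L/s × 0.39 s × 1000 mL/L = 474.51 mL.
R = (PIP − Pplat)/V̇ = (9.3 − 6.3) / 1.2167 = 3.0/1.2167 = 2.466 cmH2O·s/L.
C = Vt/(Pplat − PEEP) = 474.51 / (6.3 − 1) = 474.51/5.3 = 89.53 mL/cmH2O.
τ = R × C = 2.466 × 0.08953 L/cmH2O = 0.2208 s.
Fraction remaining at end-expiration = e^(−Te/τ) = e^(−0.38/0.2208) = 0.1789 → 17.89%.

17.9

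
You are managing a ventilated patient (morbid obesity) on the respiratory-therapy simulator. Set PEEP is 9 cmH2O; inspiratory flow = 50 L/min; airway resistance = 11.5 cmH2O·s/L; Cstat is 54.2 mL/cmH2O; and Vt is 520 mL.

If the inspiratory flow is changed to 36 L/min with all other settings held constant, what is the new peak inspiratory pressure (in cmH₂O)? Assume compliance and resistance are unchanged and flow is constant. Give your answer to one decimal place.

25.5

Flow: 50 L/min ÷ 60 = 0.8333 L/s.
New flow: 36 L/min ÷ 60 = 0.6 L/s.
PIP = Vt/C + R·V̇ + PEEP (constant-flow equation of motion).
Only the resistive term changes: ΔPIP = R × ΔV̇ = 11.5 × (0.6 − 0.8333) = 11.5 × -0.2333 = -2.683 cmH2O.
Original PIP = 520/54.2 + 11.5×0.8333 + 9 = 28.177 cmH2O; new PIP = 28.177 + (-2.683) = 25.494 cmH2O.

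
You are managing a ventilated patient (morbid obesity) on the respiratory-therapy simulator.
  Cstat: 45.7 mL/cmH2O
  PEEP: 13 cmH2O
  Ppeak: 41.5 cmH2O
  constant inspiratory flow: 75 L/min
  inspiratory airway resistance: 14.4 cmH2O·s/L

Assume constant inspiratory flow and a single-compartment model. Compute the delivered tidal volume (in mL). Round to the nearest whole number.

480

Flow: 75 L/min ÷ 60 = 1.25 L/s.
Equation of motion (constant flow): PIP = Vt/C + R·V̇ + PEEP.
Vt/C = PIP − R·V̇ − PEEP = 41.5 − 18.0 − 13 = 10.5 cmH2O.
Vt = C × 10.5 = 45.7 × 10.5 = 479.85 mL.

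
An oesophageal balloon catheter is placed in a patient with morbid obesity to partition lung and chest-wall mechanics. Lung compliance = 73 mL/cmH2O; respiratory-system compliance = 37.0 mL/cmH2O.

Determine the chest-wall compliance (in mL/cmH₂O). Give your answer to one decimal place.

75.0

1/Ccw = 1/Crs − 1/CL.
1/Ccw = 1/37.0 − 1/73 = 0.01333.
Ccw = 75.019 mL/cmH2O.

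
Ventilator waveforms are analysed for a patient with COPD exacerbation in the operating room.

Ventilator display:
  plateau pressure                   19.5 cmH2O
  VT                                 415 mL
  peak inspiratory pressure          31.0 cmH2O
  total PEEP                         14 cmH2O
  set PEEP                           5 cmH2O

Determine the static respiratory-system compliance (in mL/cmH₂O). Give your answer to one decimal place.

75.5

End-expiratory occlusion gives total PEEP = 14 cmH2O (intrinsic PEEP = 14 − 5 = 9). Use total PEEP for the elastic gradient.
Cstat = Vt / (Pplat − PEEPtotal) = 415 / (19.5 − 14) = 415 / 5.5 = 75.455 mL/cmH2O.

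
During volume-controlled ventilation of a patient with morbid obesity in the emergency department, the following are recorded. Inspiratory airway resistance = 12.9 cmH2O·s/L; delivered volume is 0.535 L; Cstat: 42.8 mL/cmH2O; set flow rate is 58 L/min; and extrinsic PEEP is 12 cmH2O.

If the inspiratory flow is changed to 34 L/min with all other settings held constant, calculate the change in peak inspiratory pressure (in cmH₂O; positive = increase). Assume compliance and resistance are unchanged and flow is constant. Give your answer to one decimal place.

Flow: 58 L/min ÷ 60 = 0.9667 L/s.
New flow: 34 L/min ÷ 60 = 0.5667 L/s.
PIP = Vt/C + R·V̇ + PEEP (constant-flow equation of motion).
Only the resistive term changes: ΔPIP = R × ΔV̇ = 12.9 × (0.5667 − 0.9667) = 12.9 × -0.4 = -5.16 cmH2O.

-5.2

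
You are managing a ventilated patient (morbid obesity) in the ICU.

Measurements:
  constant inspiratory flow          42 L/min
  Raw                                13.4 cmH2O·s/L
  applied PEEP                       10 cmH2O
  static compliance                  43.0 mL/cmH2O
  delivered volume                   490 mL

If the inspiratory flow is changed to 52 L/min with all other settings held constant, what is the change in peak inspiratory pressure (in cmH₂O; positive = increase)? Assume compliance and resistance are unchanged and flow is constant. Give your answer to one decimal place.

2.2

Flow: 42 L/min ÷ 60 = 0.7 L/s.
New flow: 52 L/min ÷ 60 = 0.8667 L/s.
PIP = Vt/C + R·V̇ + PEEP (constant-flow equation of motion).
Only the resistive term changes: ΔPIP = R × ΔV̇ = 13.4 × (0.8667 − 0.7) = 13.4 × 0.1667 = 2.234 cmH2O.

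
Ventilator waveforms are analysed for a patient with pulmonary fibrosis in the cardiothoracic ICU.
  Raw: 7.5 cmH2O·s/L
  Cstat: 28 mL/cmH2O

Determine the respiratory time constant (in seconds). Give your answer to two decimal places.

τ = R × C = 7.5 × 28 mL/cmH2O = 7.5 × 0.028 L/cmH2O = 0.21 s.

0.21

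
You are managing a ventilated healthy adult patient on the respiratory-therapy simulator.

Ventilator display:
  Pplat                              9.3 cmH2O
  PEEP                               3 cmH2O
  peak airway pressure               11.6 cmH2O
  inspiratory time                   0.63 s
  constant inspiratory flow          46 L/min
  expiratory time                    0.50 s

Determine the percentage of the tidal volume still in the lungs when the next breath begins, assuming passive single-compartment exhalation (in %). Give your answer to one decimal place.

Flow: 46 L/min ÷ 60 = 0.7667 L/s.
Vt = flow × Ti = 0.7667 L/s × 0.63 s × 1000 mL/L = 483.02 mL.
R = (PIP − Pplat)/V̇ = (11.6 − 9.3) / 0.7667 = 2.3/0.7667 = 3.0 cmH2O·s/L.
C = Vt/(Pplat − PEEP) = 483.02 / (9.3 − 3) = 483.02/6.3 = 76.67 mL/cmH2O.
τ = R × C = 3.0 × 0.07667 L/cmH2O = 0.23 s.
Fraction remaining at end-expiration = e^(−Te/τ) = e^(−0.50/0.23) = 0.1137 → 11.37%.

11.4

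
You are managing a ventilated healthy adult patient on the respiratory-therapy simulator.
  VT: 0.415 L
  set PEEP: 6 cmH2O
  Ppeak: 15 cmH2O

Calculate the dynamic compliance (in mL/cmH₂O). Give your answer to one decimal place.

Dynamic compliance = Vt / (PIP − PEEP) = 415 / (15 − 6) = 415 / 9.0 = 46.111 mL/cmH2O.

46.1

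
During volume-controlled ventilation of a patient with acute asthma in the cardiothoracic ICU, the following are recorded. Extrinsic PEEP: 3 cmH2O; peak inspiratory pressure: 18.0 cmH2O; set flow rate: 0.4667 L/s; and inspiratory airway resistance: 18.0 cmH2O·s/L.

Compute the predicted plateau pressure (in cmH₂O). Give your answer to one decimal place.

9.6

Pplat = PIP − Raw × flow = 18.0 − 18.0 × 0.4667 = 18.0 − 8.401 = 9.599 cmH2O.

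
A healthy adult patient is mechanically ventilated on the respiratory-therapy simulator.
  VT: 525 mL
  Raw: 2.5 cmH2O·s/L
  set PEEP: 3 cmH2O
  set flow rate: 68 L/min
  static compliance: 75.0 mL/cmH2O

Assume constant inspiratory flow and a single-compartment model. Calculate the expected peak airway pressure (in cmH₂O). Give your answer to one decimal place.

Flow: 68 L/min ÷ 60 = 1.1333 L/s.
Equation of motion (constant flow): PIP = Vt/C + R·V̇ + PEEP.
PIP = 525/75.0 + 2.5×1.1333 + 3 = 7.0 + 2.833 + 3 = 12.833 cmH2O.

12.8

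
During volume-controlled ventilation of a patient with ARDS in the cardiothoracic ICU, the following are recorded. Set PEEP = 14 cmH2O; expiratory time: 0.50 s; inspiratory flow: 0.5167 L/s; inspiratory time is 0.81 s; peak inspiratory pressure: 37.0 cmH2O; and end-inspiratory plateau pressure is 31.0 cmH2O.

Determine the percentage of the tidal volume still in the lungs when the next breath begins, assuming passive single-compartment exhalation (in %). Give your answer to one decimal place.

17.4

Vt = flow × Ti = 0.5167 L/s × 0.81 s × 1000 mL/L = 418.53 mL.
R = (PIP − Pplat)/V̇ = (37.0 − 31.0) / 0.5167 = 6.0/0.5167 = 11.612 cmH2O·s/L.
C = Vt/(Pplat − PEEP) = 418.53 / (31.0 − 14) = 418.53/17.0 = 24.619 mL/cmH2O.
τ = R × C = 11.612 × 0.02462 L/cmH2O = 0.2859 s.
Fraction remaining at end-expiration = e^(−Te/τ) = e^(−0.50/0.2859) = 0.174 → 17.4%.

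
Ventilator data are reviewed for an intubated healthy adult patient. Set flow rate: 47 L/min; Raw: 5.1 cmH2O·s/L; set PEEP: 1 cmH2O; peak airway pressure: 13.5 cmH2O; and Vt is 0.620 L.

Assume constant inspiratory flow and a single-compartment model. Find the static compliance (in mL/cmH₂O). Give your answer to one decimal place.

72.9

Flow: 47 L/min ÷ 60 = 0.7833 L/s.
Equation of motion (constant flow): PIP = Vt/C + R·V̇ + PEEP.
Vt/C = PIP − R·V̇ − PEEP = 13.5 − 5.1×0.7833 − 1 = 13.5 − 3.995 − 1 = 8.505 cmH2O.
C = Vt / 8.505 = 620 / 8.505 = 72.898 mL/cmH2O.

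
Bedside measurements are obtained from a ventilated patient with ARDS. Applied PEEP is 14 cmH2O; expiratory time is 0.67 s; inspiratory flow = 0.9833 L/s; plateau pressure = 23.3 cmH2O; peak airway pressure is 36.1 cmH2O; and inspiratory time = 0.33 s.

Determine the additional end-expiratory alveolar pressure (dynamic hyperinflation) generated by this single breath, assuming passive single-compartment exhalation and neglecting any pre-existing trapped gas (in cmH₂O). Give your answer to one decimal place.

2.1

Vt = flow × Ti = 0.9833 L/s × 0.33 s × 1000 mL/L = 324.49 mL.
R = (PIP − Pplat)/V̇ = (36.1 − 23.3) / 0.9833 = 12.8/0.9833 = 13.017 cmH2O·s/L.
C = Vt/(Pplat − PEEP) = 324.49 / (23.3 − 14) = 324.49/9.3 = 34.891 mL/cmH2O.
τ = R × C = 13.017 × 0.03489 L/cmH2O = 0.4542 s.
Fraction remaining = e^(−Te/τ) = e^(−0.67/0.4542) = 0.2288; trapped volume = 324.49 × 0.2288 = 74.243 mL.
Additional alveolar pressure from trapping ≈ V_trapped / C = 74.243 / 34.891 = 2.128 cmH2O.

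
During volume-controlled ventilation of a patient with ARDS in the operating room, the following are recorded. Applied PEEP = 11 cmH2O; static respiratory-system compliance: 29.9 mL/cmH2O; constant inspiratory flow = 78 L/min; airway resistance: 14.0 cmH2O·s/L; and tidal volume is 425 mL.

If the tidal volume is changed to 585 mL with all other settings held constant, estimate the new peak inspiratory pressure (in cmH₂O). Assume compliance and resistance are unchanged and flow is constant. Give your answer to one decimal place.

48.8

Flow: 78 L/min ÷ 60 = 1.3 L/s.
PIP = Vt/C + R·V̇ + PEEP (constant-flow equation of motion).
Only the elastic term changes: ΔPIP = ΔVt / C = (585 − 425) / 29.9 = 5.351 cmH2O.
Original PIP = 425/29.9 + 14.0×1.3 + 11 = 43.414 cmH2O; new PIP = 43.414 + (5.351) = 48.765 cmH2O.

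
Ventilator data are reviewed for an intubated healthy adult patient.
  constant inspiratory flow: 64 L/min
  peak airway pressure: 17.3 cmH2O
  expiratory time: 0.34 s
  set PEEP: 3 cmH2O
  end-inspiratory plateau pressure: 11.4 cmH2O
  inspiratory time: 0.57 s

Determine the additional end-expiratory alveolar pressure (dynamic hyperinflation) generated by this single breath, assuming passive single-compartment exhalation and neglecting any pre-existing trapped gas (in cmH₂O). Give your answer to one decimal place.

3.6

Flow: 64 L/min ÷ 60 = 1.0667 L/s.
Vt = flow × Ti = 1.0667 L/s × 0.57 s × 1000 mL/L = 608.02 mL.
R = (PIP − Pplat)/V̇ = (17.3 − 11.4) / 1.0667 = 5.9/1.0667 = 5.531 cmH2O·s/L.
C = Vt/(Pplat − PEEP) = 608.02 / (11.4 − 3) = 608.02/8.4 = 72.383 mL/cmH2O.
τ = R × C = 5.531 × 0.07238 L/cmH2O = 0.4003 s.
Fraction remaining = e^(−Te/τ) = e^(−0.34/0.4003) = 0.4277; trapped volume = 608.02 × 0.4277 = 260.05 mL.
Additional alveolar pressure from trapping ≈ V_trapped / C = 260.05 / 72.383 = 3.593 cmH2O.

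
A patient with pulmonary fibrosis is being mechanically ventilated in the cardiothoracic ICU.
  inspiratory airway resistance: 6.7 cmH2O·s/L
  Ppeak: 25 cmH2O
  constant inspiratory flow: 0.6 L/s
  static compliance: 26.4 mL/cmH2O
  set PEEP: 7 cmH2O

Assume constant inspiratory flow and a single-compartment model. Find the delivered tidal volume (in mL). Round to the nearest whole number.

Equation of motion (constant flow): PIP = Vt/C + R·V̇ + PEEP.
Vt/C = PIP − R·V̇ − PEEP = 25 − 4.02 − 7 = 13.98 cmH2O.
Vt = C × 13.98 = 26.4 × 13.98 = 369.07 mL.

369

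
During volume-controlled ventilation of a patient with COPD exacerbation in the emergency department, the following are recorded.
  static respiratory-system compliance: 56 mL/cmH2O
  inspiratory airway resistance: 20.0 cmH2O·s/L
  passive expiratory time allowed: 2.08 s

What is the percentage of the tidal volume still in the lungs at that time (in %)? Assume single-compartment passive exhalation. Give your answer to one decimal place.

15.6

τ = R × C = 20.0 × 56 mL/cmH2O = 20.0 × 0.056 L/cmH2O = 1.12 s.
Passive exhalation: V(t)/V₀ = e^(−t/τ) = e^(−2.08/1.12) = 0.1561.
Fraction remaining = 0.1561 → 15.61%.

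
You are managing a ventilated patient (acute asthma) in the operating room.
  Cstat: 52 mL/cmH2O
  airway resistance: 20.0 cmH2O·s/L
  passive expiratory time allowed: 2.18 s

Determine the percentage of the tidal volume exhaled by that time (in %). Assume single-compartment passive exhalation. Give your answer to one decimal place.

87.7

τ = R × C = 20.0 × 52 mL/cmH2O = 20.0 × 0.052 L/cmH2O = 1.04 s.
Passive exhalation: V(t)/V₀ = e^(−t/τ) = e^(−2.18/1.04) = 0.1229.
Fraction exhaled = 1 − 0.1229 = 0.8771 → 87.71%.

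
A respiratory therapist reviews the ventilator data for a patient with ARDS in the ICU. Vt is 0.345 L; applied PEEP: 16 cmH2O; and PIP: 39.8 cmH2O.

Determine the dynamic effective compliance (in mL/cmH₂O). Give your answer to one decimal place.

Dynamic compliance = Vt / (PIP − PEEP) = 345 / (39.8 − 16) = 345 / 23.8 = 14.496 mL/cmH2O.

14.5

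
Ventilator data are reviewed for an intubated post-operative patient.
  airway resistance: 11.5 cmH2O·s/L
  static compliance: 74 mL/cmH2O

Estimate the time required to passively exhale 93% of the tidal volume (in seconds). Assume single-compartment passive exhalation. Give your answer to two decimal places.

τ = R × C = 11.5 × 74 mL/cmH2O = 11.5 × 0.074 L/cmH2O = 0.851 s.
Exhaled fraction f = 1 − e^(−t/τ) → t = −τ·ln(1 − f) = −0.851·ln(0.07) = 2.263 s.

2.26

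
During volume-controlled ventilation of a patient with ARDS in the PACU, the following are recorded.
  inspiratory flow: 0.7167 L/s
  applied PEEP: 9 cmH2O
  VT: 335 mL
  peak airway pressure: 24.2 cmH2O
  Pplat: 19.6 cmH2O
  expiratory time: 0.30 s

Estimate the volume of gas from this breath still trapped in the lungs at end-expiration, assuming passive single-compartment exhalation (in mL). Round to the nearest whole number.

R = (PIP − Pplat)/V̇ = (24.2 − 19.6) / 0.7167 = 4.6/0.7167 = 6.418 cmH2O·s/L.
C = Vt/(Pplat − PEEP) = 335.0 / (19.6 − 9) = 335.0/10.6 = 31.604 mL/cmH2O.
τ = R × C = 6.418 × 0.0316 L/cmH2O = 0.2028 s.
Fraction remaining = e^(−Te/τ) = e^(−0.30/0.2028) = 0.2278.
Trapped volume = 335.0 × 0.2278 = 76.313 mL.

76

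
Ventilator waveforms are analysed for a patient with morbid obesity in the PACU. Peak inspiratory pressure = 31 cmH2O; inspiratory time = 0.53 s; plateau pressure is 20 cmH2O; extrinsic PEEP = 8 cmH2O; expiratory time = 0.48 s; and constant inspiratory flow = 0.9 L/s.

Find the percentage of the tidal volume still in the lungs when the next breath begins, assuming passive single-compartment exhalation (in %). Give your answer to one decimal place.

37.2

Vt = flow × Ti = 0.9 L/s × 0.53 s × 1000 mL/L = 477.0 mL.
R = (PIP − Pplat)/V̇ = (31 − 20) / 0.9 = 11.0/0.9 = 12.222 cmH2O·s/L.
C = Vt/(Pplat − PEEP) = 477.0 / (20 − 8) = 477.0/12.0 = 39.75 mL/cmH2O.
τ = R × C = 12.222 × 0.03975 L/cmH2O = 0.4858 s.
Fraction remaining at end-expiration = e^(−Te/τ) = e^(−0.48/0.4858) = 0.3723 → 37.23%.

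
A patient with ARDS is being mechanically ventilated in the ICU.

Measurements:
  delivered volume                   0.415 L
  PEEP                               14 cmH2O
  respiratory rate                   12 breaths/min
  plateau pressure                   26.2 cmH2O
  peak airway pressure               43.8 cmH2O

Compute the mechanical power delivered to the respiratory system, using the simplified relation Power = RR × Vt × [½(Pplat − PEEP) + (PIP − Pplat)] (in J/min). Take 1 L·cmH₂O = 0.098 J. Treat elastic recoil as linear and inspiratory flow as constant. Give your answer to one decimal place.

Per-breath work = Vt × [½(Pplat−PEEP) + (PIP−Pplat)] = 0.415 × [0.5×12.2 + 17.6] = 0.415 × 23.7 = 9.836 L·cmH2O.
Power = 12 × 9.836 = 118.03 L·cmH2O/min.
× 0.098 J/(L·cmH2O) → 11.567 J/min.

11.6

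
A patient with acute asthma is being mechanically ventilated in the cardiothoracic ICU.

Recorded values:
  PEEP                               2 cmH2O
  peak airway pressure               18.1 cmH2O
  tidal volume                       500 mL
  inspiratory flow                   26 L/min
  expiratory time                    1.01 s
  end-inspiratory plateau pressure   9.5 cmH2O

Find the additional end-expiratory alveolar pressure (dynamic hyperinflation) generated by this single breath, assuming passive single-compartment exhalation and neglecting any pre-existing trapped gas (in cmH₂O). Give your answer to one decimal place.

3.5

Flow: 26 L/min ÷ 60 = 0.4333 L/s.
R = (PIP − Pplat)/V̇ = (18.1 − 9.5) / 0.4333 = 8.6/0.4333 = 19.848 cmH2O·s/L.
C = Vt/(Pplat − PEEP) = 500.0 / (9.5 − 2) = 500.0/7.5 = 66.667 mL/cmH2O.
τ = R × C = 19.848 × 0.06667 L/cmH2O = 1.323 s.
Fraction remaining = e^(−Te/τ) = e^(−1.01/1.323) = 0.4661; trapped volume = 500.0 × 0.4661 = 233.05 mL.
Additional alveolar pressure from trapping ≈ V_trapped / C = 233.05 / 66.667 = 3.496 cmH2O.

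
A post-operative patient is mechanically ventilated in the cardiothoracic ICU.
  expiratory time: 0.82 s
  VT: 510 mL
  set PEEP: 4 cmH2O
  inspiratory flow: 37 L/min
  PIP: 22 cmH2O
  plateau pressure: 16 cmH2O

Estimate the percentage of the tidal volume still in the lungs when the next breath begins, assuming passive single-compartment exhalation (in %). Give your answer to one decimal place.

13.8

Flow: 37 L/min ÷ 60 = 0.6167 L/s.
R = (PIP − Pplat)/V̇ = (22 − 16) / 0.6167 = 6.0/0.6167 = 9.729 cmH2O·s/L.
C = Vt/(Pplat − PEEP) = 510.0 / (16 − 4) = 510.0/12.0 = 42.5 mL/cmH2O.
τ = R × C = 9.729 × 0.0425 L/cmH2O = 0.4135 s.
Fraction remaining at end-expiration = e^(−Te/τ) = e^(−0.82/0.4135) = 0.1376 → 13.76%.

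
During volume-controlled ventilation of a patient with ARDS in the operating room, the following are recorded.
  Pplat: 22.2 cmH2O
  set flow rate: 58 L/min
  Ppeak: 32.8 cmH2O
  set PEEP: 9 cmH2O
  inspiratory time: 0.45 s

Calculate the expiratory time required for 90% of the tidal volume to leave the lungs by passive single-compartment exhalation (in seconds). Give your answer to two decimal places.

Flow: 58 L/min ÷ 60 = 0.9667 L/s.
Vt = flow × Ti = 0.9667 L/s × 0.45 s × 1000 mL/L = 435.02 mL.
R = (PIP − Pplat)/V̇ = (32.8 − 22.2) / 0.9667 = 10.6/0.9667 = 10.965 cmH2O·s/L.
C = Vt/(Pplat − PEEP) = 435.02 / (22.2 − 9) = 435.02/13.2 = 32.956 mL/cmH2O.
τ = R × C = 10.965 × 0.03296 L/cmH2O = 0.3614 s.
t = −τ·ln(1 − 0.90) = −0.3614·ln(0.1) = 0.8322 s.

0.83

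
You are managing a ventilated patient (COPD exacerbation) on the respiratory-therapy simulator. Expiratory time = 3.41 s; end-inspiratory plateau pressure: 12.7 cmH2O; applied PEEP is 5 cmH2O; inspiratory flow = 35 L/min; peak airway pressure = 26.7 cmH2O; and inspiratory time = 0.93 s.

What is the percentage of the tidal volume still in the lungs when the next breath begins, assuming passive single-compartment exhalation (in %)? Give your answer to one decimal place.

Flow: 35 L/min ÷ 60 = 0.5833 L/s.
Vt = flow × Ti = 0.5833 L/s × 0.93 s × 1000 mL/L = 542.47 mL.
R = (PIP − Pplat)/V̇ = (26.7 − 12.7) / 0.5833 = 14.0/0.5833 = 24.001 cmH2O·s/L.
C = Vt/(Pplat − PEEP) = 542.47 / (12.7 − 5) = 542.47/7.7 = 70.451 mL/cmH2O.
τ = R × C = 24.001 × 0.07045 L/cmH2O = 1.691 s.
Fraction remaining at end-expiration = e^(−Te/τ) = e^(−3.41/1.691) = 0.1331 → 13.31%.

13.3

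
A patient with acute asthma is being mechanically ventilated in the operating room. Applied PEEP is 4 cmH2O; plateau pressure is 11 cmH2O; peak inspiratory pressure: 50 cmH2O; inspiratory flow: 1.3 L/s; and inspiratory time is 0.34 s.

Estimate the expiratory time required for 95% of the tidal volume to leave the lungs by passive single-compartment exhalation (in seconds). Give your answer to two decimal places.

5.67

Vt = flow × Ti = 1.3 L/s × 0.34 s × 1000 mL/L = 442.0 mL.
R = (PIP − Pplat)/V̇ = (50 − 11) / 1.3 = 39.0/1.3 = 30.0 cmH2O·s/L.
C = Vt/(Pplat − PEEP) = 442.0 / (11 − 4) = 442.0/7.0 = 63.143 mL/cmH2O.
τ = R × C = 30.0 × 0.06314 L/cmH2O = 1.894 s.
t = −τ·ln(1 − 0.95) = −1.894·ln(0.05) = 5.674 s.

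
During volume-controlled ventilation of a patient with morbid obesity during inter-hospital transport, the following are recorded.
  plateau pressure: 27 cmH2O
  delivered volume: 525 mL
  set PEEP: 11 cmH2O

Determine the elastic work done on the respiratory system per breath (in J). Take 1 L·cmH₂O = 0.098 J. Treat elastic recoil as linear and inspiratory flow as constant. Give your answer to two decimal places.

Elastic work ≈ ½ × (Pplat − PEEP) × Vt = 0.5 × (27 − 11) × 0.525 L = 0.5 × 16.0 × 0.525 = 4.2 L·cmH2O.
× 0.098 J/(L·cmH2O) → 0.4116 J.

0.41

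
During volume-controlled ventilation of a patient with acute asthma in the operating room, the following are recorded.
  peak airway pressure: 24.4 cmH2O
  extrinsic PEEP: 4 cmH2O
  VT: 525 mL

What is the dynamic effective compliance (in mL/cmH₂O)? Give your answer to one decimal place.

25.7

Dynamic compliance = Vt / (PIP − PEEP) = 525 / (24.4 − 4) = 525 / 20.4 = 25.735 mL/cmH2O.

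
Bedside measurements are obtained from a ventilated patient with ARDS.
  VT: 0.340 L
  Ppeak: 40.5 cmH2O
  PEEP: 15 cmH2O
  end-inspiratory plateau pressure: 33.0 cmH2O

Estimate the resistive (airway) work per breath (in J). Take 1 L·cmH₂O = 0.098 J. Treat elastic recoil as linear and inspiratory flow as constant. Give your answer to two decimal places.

With constant inspiratory flow the resistive pressure is constant at PIP − Pplat = 40.5 − 33.0 = 7.5 cmH2O, so resistive work = 7.5 × 0.340 = 2.55 L·cmH2O.
× 0.098 J/(L·cmH2O) → 0.2499 J.

0.25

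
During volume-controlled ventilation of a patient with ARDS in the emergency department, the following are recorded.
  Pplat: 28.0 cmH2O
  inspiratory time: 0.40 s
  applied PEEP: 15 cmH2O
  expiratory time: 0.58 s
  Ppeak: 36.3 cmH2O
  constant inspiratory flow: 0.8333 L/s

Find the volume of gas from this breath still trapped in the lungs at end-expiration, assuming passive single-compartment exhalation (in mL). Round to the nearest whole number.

34

Vt = flow × Ti = 0.8333 L/s × 0.40 s × 1000 mL/L = 333.32 mL.
R = (PIP − Pplat)/V̇ = (36.3 − 28.0) / 0.8333 = 8.3/0.8333 = 9.96 cmH2O·s/L.
C = Vt/(Pplat − PEEP) = 333.32 / (28.0 − 15) = 333.32/13.0 = 25.64 mL/cmH2O.
τ = R × C = 9.96 × 0.02564 L/cmH2O = 0.2554 s.
Fraction remaining = e^(−Te/τ) = e^(−0.58/0.2554) = 0.1032.
Trapped volume = 333.32 × 0.1032 = 34.399 mL.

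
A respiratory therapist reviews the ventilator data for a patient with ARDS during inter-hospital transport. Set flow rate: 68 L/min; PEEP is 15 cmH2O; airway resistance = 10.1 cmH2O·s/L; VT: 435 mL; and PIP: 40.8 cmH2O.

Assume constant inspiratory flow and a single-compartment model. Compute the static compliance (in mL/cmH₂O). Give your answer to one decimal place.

Flow: 68 L/min ÷ 60 = 1.1333 L/s.
Equation of motion (constant flow): PIP = Vt/C + R·V̇ + PEEP.
Vt/C = PIP − R·V̇ − PEEP = 40.8 − 10.1×1.1333 − 15 = 40.8 − 11.446 − 15 = 14.354 cmH2O.
C = Vt / 14.354 = 435 / 14.354 = 30.305 mL/cmH2O.

30.3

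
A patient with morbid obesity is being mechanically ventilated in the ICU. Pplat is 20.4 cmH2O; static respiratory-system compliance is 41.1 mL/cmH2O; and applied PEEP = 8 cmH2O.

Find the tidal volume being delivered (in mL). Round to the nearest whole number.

510

Vt = Cstat × (Pplat − PEEP) = 41.1 × (20.4 − 8) = 41.1 × 12.4 = 509.64 mL.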